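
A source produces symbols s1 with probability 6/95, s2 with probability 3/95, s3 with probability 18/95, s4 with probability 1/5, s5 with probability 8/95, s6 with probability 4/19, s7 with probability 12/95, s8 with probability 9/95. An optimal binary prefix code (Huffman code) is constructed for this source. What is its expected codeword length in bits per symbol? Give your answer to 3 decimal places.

2.863 bits/symbol

Repeatedly combine the two least-probable nodes; the expected code length is the sum of the merged weights.
merge 3/95 + 6/95 → 9/95
merge 8/95 + 9/95 → 17/95
merge 9/95 + 12/95 → 21/95
merge 17/95 + 18/95 → 7/19
merge 1/5 + 4/19 → 39/95
merge 21/95 + 7/19 → 56/95
merge 39/95 + 56/95 → 1
L = 9/95 + 17/95 + 21/95 + 7/19 + 39/95 + 56/95 + 1 = 272/95 ≈ 2.863 bits/symbol.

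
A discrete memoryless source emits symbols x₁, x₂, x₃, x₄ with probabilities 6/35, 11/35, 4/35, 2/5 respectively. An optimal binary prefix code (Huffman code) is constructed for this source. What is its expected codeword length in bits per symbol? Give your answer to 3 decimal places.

Repeatedly combine the two least-probable nodes; the expected code length is the sum of the merged weights.
merge 4/35 + 6/35 → 2/7
merge 2/7 + 11/35 → 3/5
merge 2/5 + 3/5 → 1
L = 2/7 + 3/5 + 1 = 66/35 ≈ 1.886 bits/symbol.

1.886 bits/symbol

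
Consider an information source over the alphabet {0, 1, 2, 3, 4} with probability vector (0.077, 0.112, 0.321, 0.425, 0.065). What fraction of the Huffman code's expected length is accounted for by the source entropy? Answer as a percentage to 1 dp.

Entropy H = −Σ p log₂ p ≈ 1.9458 bits.
Huffman merges: 13/200+77/1000→71/500; 14/125+71/500→127/500; 127/500+321/1000→23/40; 17/40+23/40→1. L = 1971/1000 ≈ 1.9710.
Efficiency = H/L = 1.9458/1.9710 = 98.7%.

98.7%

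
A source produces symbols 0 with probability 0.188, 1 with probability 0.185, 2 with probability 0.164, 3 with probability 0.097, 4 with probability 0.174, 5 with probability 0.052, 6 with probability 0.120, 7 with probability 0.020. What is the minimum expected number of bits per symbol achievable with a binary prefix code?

2.868 bits/symbol

Repeatedly combine the two least-probable nodes; the expected code length is the sum of the merged weights.
merge 1/50 + 13/250 → 9/125
merge 9/125 + 97/1000 → 169/1000
merge 3/25 + 41/250 → 71/250
merge 169/1000 + 87/500 → 343/1000
merge 37/200 + 47/250 → 373/1000
merge 71/250 + 343/1000 → 627/1000
merge 373/1000 + 627/1000 → 1
L = 9/125 + 169/1000 + 71/250 + 343/1000 + 373/1000 + 627/1000 + 1 = 717/250 = 2.868 bits/symbol.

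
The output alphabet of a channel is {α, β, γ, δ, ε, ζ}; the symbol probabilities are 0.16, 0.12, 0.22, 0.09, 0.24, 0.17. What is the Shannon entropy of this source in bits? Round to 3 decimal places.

H = −Σ pᵢ log₂ pᵢ.
−0.16·log₂(0.16) = 0.4230
−0.12·log₂(0.12) = 0.3671
−0.22·log₂(0.22) = 0.4806
−0.09·log₂(0.09) = 0.3127
−0.24·log₂(0.24) = 0.4941
−0.17·log₂(0.17) = 0.4346
Sum ≈ 2.5120 → 2.512 bits.

2.512 bits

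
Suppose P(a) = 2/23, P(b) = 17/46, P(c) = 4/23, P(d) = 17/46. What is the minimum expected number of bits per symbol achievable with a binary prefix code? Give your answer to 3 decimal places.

Repeatedly combine the two least-probable nodes; the expected code length is the sum of the merged weights.
merge 2/23 + 4/23 → 6/23
merge 6/23 + 17/46 → 29/46
merge 17/46 + 29/46 → 1
L = 6/23 + 29/46 + 1 = 87/46 ≈ 1.891 bits/symbol.

1.891 bits/symbol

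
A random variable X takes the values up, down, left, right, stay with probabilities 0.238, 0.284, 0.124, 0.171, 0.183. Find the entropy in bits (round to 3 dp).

2.266 bits

H = −Σ pᵢ log₂ pᵢ.
−0.238·log₂(0.238) = 0.4929
−0.284·log₂(0.284) = 0.5158
−0.124·log₂(0.124) = 0.3734
−0.171·log₂(0.171) = 0.4357
−0.183·log₂(0.183) = 0.4484
Sum ≈ 2.2661 → 2.266 bits.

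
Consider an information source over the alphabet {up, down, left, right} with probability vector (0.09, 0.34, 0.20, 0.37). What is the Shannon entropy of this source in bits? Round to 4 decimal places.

1.8369 bits

H = −Σ pᵢ log₂ pᵢ.
−0.09·log₂(0.09) = 0.3127
−0.34·log₂(0.34) = 0.5292
−0.20·log₂(0.20) = 0.4644
−0.37·log₂(0.37) = 0.5307
Sum ≈ 1.8369 → 1.8369 bits.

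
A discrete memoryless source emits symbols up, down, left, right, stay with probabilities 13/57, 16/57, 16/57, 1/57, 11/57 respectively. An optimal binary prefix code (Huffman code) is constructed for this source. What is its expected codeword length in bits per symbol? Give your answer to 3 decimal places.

Repeatedly combine the two least-probable nodes; the expected code length is the sum of the merged weights.
merge 1/57 + 11/57 → 4/19
merge 4/19 + 13/57 → 25/57
merge 16/57 + 16/57 → 32/57
merge 25/57 + 32/57 → 1
L = 4/19 + 25/57 + 32/57 + 1 = 42/19 ≈ 2.211 bits/symbol.

2.211 bits/symbol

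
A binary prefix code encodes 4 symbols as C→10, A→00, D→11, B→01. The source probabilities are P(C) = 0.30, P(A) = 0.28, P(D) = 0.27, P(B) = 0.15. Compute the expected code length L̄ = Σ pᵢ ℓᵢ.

2 bits/symbol

L̄ = Σ pᵢ·ℓᵢ = 0.30·2 + 0.28·2 + 0.27·2 + 0.15·2 = 2 bits/symbol.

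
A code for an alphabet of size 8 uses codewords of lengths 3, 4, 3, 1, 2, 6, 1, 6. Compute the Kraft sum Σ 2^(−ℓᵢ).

1.59375

With common denominator 2^6 = 64: Σ 2^(−ℓᵢ) = 8/64 + 4/64 + 8/64 + 32/64 + 16/64 + 1/64 + 32/64 + 1/64 = 102/64 = 1.59375.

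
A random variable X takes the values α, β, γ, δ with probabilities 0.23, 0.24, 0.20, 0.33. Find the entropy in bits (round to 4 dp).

1.9740 bits

H = −Σ pᵢ log₂ pᵢ.
−0.23·log₂(0.23) = 0.4877
−0.24·log₂(0.24) = 0.4941
−0.20·log₂(0.20) = 0.4644
−0.33·log₂(0.33) = 0.5278
Sum ≈ 1.9740 → 1.9740 bits.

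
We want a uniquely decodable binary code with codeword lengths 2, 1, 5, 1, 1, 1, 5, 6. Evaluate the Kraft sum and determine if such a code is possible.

2.328125; no

With common denominator 2^6 = 64: Σ 2^(−ℓᵢ) = 16/64 + 32/64 + 2/64 + 32/64 + 32/64 + 32/64 + 2/64 + 1/64 = 149/64 = 2.328125.
Kraft's inequality requires Σ ≤ 1; here Σ = 2.328125 > 1, so no such prefix code exists.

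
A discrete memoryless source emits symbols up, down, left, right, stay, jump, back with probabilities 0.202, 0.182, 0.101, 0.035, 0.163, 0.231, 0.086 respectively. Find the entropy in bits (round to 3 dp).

H = −Σ pᵢ log₂ pᵢ.
−0.202·log₂(0.202) = 0.4661
−0.182·log₂(0.182) = 0.4474
−0.101·log₂(0.101) = 0.3341
−0.035·log₂(0.035) = 0.1693
−0.163·log₂(0.163) = 0.4266
−0.231·log₂(0.231) = 0.4883
−0.086·log₂(0.086) = 0.3044
Sum ≈ 2.6361 → 2.636 bits.

2.636 bits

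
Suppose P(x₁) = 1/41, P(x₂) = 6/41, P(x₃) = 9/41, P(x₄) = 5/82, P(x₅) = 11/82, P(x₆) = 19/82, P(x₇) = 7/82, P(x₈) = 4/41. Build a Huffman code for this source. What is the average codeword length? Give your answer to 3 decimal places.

Repeatedly combine the two least-probable nodes; the expected code length is the sum of the merged weights.
merge 1/41 + 5/82 → 7/82
merge 7/82 + 7/82 → 7/41
merge 4/41 + 11/82 → 19/82
merge 6/41 + 7/41 → 13/41
merge 9/41 + 19/82 → 37/82
merge 19/82 + 13/41 → 45/82
merge 37/82 + 45/82 → 1
L = 7/82 + 7/41 + 19/82 + 13/41 + 37/82 + 45/82 + 1 = 115/41 ≈ 2.805 bits/symbol.

2.805 bits/symbol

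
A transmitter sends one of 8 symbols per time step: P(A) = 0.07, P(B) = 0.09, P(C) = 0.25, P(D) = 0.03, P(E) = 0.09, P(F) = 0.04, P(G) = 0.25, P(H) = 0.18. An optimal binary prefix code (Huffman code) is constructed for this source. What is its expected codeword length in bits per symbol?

Repeatedly combine the two least-probable nodes; the expected code length is the sum of the merged weights.
merge 3/100 + 1/25 → 7/100
merge 7/100 + 7/100 → 7/50
merge 9/100 + 9/100 → 9/50
merge 7/50 + 9/50 → 8/25
merge 9/50 + 1/4 → 43/100
merge 1/4 + 8/25 → 57/100
merge 43/100 + 57/100 → 1
L = 7/100 + 7/50 + 9/50 + 8/25 + 43/100 + 57/100 + 1 = 271/100 = 2.71 bits/symbol.

2.71 bits/symbol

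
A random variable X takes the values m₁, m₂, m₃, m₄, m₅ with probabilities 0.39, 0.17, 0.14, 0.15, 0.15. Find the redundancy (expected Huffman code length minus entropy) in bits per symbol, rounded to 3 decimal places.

Entropy H = −Σ p log₂ p ≈ 2.1826 bits.
Huffman merges: 7/50+3/20→29/100; 3/20+17/100→8/25; 29/100+8/25→61/100; 39/100+61/100→1. L = 111/50 ≈ 2.2200.
L − H = 2.2200 − 2.1826 = 0.037 bits.

0.037 bits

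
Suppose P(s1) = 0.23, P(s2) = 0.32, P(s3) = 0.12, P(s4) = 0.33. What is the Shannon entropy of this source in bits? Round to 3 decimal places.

1.909 bits

H = −Σ pᵢ log₂ pᵢ.
−0.23·log₂(0.23) = 0.4877
−0.32·log₂(0.32) = 0.5260
−0.12·log₂(0.12) = 0.3671
−0.33·log₂(0.33) = 0.5278
Sum ≈ 1.9086 → 1.909 bits.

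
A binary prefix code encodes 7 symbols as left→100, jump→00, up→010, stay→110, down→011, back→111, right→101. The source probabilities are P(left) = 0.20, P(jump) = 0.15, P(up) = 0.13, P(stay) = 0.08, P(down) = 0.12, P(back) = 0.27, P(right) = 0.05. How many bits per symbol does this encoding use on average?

L̄ = Σ pᵢ·ℓᵢ = 0.20·3 + 0.15·2 + 0.13·3 + 0.08·3 + 0.12·3 + 0.27·3 + 0.05·3 = 2.85 bits/symbol.

2.85 bits/symbol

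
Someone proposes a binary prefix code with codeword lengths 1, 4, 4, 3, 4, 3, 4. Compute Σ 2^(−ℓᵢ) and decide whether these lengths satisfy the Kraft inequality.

1; yes

With common denominator 2^4 = 16: Σ 2^(−ℓᵢ) = 8/16 + 1/16 + 1/16 + 2/16 + 1/16 + 2/16 + 1/16 = 16/16 = 1.
Kraft's inequality requires Σ ≤ 1; here Σ = 1 ≤ 1, so such a prefix code exists.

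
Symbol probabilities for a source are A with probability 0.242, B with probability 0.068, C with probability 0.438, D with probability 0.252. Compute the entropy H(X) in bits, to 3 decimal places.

H = −Σ pᵢ log₂ pᵢ.
−0.242·log₂(0.242) = 0.4954
−0.068·log₂(0.068) = 0.2637
−0.438·log₂(0.438) = 0.5217
−0.252·log₂(0.252) = 0.5011
Sum ≈ 1.7818 → 1.782 bits.

1.782 bits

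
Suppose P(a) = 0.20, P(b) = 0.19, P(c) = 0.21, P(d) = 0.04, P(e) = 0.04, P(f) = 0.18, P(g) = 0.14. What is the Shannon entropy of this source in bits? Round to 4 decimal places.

2.6064 bits

H = −Σ pᵢ log₂ pᵢ.
−0.20·log₂(0.20) = 0.4644
−0.19·log₂(0.19) = 0.4552
−0.21·log₂(0.21) = 0.4728
−0.04·log₂(0.04) = 0.1858
−0.04·log₂(0.04) = 0.1858
−0.18·log₂(0.18) = 0.4453
−0.14·log₂(0.14) = 0.3971
Sum ≈ 2.6064 → 2.6064 bits.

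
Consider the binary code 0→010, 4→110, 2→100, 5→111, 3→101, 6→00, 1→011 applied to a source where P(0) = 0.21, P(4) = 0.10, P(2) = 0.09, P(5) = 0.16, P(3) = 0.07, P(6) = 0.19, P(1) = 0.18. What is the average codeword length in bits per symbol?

L̄ = Σ pᵢ·ℓᵢ = 0.21·3 + 0.10·3 + 0.09·3 + 0.16·3 + 0.07·3 + 0.19·2 + 0.18·3 = 2.81 bits/symbol.

2.81 bits/symbol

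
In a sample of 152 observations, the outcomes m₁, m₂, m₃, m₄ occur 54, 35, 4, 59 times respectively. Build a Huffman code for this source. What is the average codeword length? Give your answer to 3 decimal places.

1.868 bits/symbol

Probabilities are the counts divided by 152.
Repeatedly combine the two least-probable nodes; the expected code length is the sum of the merged weights.
merge 1/38 + 35/152 → 39/152
merge 39/152 + 27/76 → 93/152
merge 59/152 + 93/152 → 1
L = 39/152 + 93/152 + 1 = 71/38 ≈ 1.868 bits/symbol.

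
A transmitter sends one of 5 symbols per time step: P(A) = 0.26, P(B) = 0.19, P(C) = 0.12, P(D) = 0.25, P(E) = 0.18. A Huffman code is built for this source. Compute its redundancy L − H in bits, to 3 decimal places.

0.027 bits

Entropy H = −Σ p log₂ p ≈ 2.2729 bits.
Huffman merges: 3/25+9/50→3/10; 19/100+1/4→11/25; 13/50+3/10→14/25; 11/25+14/25→1. L = 23/10 ≈ 2.3000.
L − H = 2.3000 − 2.2729 = 0.027 bits.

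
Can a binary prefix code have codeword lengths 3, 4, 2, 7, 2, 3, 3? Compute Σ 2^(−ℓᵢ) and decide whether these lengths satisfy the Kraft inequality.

With common denominator 2^7 = 128: Σ 2^(−ℓᵢ) = 16/128 + 8/128 + 32/128 + 1/128 + 32/128 + 16/128 + 16/128 = 121/128 = 0.9453125.
Kraft's inequality requires Σ ≤ 1; here Σ = 0.9453125 ≤ 1, so such a prefix code exists.

0.9453125; yes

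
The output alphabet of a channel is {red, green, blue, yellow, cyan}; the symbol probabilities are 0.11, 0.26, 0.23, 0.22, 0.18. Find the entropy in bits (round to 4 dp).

H = −Σ pᵢ log₂ pᵢ.
−0.11·log₂(0.11) = 0.3503
−0.26·log₂(0.26) = 0.5053
−0.23·log₂(0.23) = 0.4877
−0.22·log₂(0.22) = 0.4806
−0.18·log₂(0.18) = 0.4453
Sum ≈ 2.2691 → 2.2691 bits.

2.2691 bits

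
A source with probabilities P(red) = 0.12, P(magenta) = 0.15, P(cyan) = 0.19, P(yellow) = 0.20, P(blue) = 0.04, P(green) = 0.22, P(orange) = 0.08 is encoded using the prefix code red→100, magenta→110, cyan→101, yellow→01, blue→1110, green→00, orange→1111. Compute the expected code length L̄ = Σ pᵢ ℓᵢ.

2.7 bits/symbol

L̄ = Σ pᵢ·ℓᵢ = 0.12·3 + 0.15·3 + 0.19·3 + 0.20·2 + 0.04·4 + 0.22·2 + 0.08·4 = 2.7 bits/symbol.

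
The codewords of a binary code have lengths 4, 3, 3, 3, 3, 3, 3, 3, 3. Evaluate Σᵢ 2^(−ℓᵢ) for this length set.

With common denominator 2^4 = 16: Σ 2^(−ℓᵢ) = 1/16 + 2/16 + 2/16 + 2/16 + 2/16 + 2/16 + 2/16 + 2/16 + 2/16 = 17/16 = 1.0625.

1.0625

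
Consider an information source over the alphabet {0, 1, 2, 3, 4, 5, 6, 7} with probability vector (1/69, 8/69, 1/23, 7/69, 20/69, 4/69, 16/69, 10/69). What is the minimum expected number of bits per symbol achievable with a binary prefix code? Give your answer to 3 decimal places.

2.652 bits/symbol

Repeatedly combine the two least-probable nodes; the expected code length is the sum of the merged weights.
merge 1/69 + 1/23 → 4/69
merge 4/69 + 4/69 → 8/69
merge 7/69 + 8/69 → 5/23
merge 8/69 + 10/69 → 6/23
merge 5/23 + 16/69 → 31/69
merge 6/23 + 20/69 → 38/69
merge 31/69 + 38/69 → 1
L = 4/69 + 8/69 + 5/23 + 6/23 + 31/69 + 38/69 + 1 = 61/23 ≈ 2.652 bits/symbol.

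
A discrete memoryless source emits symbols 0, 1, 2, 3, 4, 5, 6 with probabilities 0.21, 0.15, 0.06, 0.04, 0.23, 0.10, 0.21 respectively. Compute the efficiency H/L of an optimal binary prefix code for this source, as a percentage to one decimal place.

98.3%

Entropy H = −Σ p log₂ p ≈ 2.6053 bits.
Huffman merges: 1/25+3/50→1/10; 1/10+1/10→1/5; 3/20+1/5→7/20; 21/100+21/100→21/50; 23/100+7/20→29/50; 21/50+29/50→1. L = 53/20 ≈ 2.6500.
Efficiency = H/L = 2.6053/2.6500 = 98.3%.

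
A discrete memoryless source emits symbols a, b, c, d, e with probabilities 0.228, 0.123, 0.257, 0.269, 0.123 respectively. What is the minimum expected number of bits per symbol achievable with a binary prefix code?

Repeatedly combine the two least-probable nodes; the expected code length is the sum of the merged weights.
merge 123/1000 + 123/1000 → 123/500
merge 57/250 + 123/500 → 237/500
merge 257/1000 + 269/1000 → 263/500
merge 237/500 + 263/500 → 1
L = 123/500 + 237/500 + 263/500 + 1 = 1123/500 = 2.246 bits/symbol.

2.246 bits/symbol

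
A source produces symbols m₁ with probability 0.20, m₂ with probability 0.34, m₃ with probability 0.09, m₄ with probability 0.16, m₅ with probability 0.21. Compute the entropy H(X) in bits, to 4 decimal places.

2.2021 bits

H = −Σ pᵢ log₂ pᵢ.
−0.20·log₂(0.20) = 0.4644
−0.34·log₂(0.34) = 0.5292
−0.09·log₂(0.09) = 0.3127
−0.16·log₂(0.16) = 0.4230
−0.21·log₂(0.21) = 0.4728
Sum ≈ 2.2021 → 2.2021 bits.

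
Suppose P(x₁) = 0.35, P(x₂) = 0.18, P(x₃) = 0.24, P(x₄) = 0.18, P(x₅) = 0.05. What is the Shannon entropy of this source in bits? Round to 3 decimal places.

2.131 bits

H = −Σ pᵢ log₂ pᵢ.
−0.35·log₂(0.35) = 0.5301
−0.18·log₂(0.18) = 0.4453
−0.24·log₂(0.24) = 0.4941
−0.18·log₂(0.18) = 0.4453
−0.05·log₂(0.05) = 0.2161
Sum ≈ 2.1309 → 2.131 bits.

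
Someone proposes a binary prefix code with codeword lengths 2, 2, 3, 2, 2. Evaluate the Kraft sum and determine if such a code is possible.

With common denominator 2^3 = 8: Σ 2^(−ℓᵢ) = 2/8 + 2/8 + 1/8 + 2/8 + 2/8 = 9/8 = 1.125.
Kraft's inequality requires Σ ≤ 1; here Σ = 1.125 > 1, so no such prefix code exists.

1.125; no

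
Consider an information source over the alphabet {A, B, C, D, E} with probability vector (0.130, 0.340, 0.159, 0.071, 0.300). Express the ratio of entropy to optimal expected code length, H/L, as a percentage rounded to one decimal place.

96.6%

Entropy H = −Σ p log₂ p ≈ 2.1257 bits.
Huffman merges: 71/1000+13/100→201/1000; 159/1000+201/1000→9/25; 3/10+17/50→16/25; 9/25+16/25→1. L = 2201/1000 ≈ 2.2010.
Efficiency = H/L = 2.1257/2.2010 = 96.6%.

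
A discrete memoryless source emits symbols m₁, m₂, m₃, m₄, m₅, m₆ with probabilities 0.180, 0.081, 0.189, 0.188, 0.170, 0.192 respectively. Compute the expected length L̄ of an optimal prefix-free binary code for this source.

Repeatedly combine the two least-probable nodes; the expected code length is the sum of the merged weights.
merge 81/1000 + 17/100 → 251/1000
merge 9/50 + 47/250 → 46/125
merge 189/1000 + 24/125 → 381/1000
merge 251/1000 + 46/125 → 619/1000
merge 381/1000 + 619/1000 → 1
L = 251/1000 + 46/125 + 381/1000 + 619/1000 + 1 = 2619/1000 = 2.619 bits/symbol.

2.619 bits/symbol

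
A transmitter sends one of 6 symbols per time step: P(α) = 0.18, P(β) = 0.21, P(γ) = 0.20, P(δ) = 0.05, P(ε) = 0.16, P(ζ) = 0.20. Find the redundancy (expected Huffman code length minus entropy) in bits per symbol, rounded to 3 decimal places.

0.104 bits

Entropy H = −Σ p log₂ p ≈ 2.4860 bits.
Huffman merges: 1/20+4/25→21/100; 9/50+1/5→19/50; 1/5+21/100→41/100; 21/100+19/50→59/100; 41/100+59/100→1. L = 259/100 ≈ 2.5900.
L − H = 2.5900 − 2.4860 = 0.104 bits.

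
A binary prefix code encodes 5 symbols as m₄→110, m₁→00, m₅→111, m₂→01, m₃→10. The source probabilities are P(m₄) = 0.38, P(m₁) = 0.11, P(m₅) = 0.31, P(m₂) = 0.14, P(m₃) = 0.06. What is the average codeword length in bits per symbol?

2.69 bits/symbol

L̄ = Σ pᵢ·ℓᵢ = 0.38·3 + 0.11·2 + 0.31·3 + 0.14·2 + 0.06·2 = 2.69 bits/symbol.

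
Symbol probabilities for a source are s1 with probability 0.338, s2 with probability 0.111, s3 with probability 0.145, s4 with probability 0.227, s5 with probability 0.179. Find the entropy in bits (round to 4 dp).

H = −Σ pᵢ log₂ pᵢ.
−0.338·log₂(0.338) = 0.5289
−0.111·log₂(0.111) = 0.3520
−0.145·log₂(0.145) = 0.4040
−0.227·log₂(0.227) = 0.4856
−0.179·log₂(0.179) = 0.4443
Sum ≈ 2.2148 → 2.2148 bits.

2.2148 bits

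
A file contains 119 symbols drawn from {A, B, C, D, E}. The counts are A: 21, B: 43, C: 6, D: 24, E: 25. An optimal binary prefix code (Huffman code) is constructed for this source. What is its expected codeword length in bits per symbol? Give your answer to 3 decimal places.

Probabilities are the counts divided by 119.
Repeatedly combine the two least-probable nodes; the expected code length is the sum of the merged weights.
merge 6/119 + 3/17 → 27/119
merge 24/119 + 25/119 → 7/17
merge 27/119 + 43/119 → 10/17
merge 7/17 + 10/17 → 1
L = 27/119 + 7/17 + 10/17 + 1 = 265/119 ≈ 2.227 bits/symbol.

2.227 bits/symbol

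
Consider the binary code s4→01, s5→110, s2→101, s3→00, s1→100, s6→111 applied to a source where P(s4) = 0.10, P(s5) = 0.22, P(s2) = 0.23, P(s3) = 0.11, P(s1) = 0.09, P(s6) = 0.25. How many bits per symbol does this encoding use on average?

L̄ = Σ pᵢ·ℓᵢ = 0.10·2 + 0.22·3 + 0.23·3 + 0.11·2 + 0.09·3 + 0.25·3 = 2.79 bits/symbol.

2.79 bits/symbol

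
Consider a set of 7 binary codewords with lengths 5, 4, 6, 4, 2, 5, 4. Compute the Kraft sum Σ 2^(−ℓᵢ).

With common denominator 2^6 = 64: Σ 2^(−ℓᵢ) = 2/64 + 4/64 + 1/64 + 4/64 + 16/64 + 2/64 + 4/64 = 33/64 = 0.515625.

0.515625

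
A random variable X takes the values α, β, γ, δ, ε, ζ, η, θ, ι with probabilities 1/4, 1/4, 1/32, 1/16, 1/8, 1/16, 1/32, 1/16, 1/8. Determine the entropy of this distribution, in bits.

Each probability is a power of 1/2, so log₂(1/p) is an integer.
H = Σ p·log₂(1/p) = 1/4·2 + 1/4·2 + 1/32·5 + 1/16·4 + 1/8·3 + 1/16·4 + 1/32·5 + 1/16·4 + 1/8·3 = 2.8125 bits.

2.8125 bits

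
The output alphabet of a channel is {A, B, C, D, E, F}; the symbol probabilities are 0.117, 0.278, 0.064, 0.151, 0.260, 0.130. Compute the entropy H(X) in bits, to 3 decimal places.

H = −Σ pᵢ log₂ pᵢ.
−0.117·log₂(0.117) = 0.3622
−0.278·log₂(0.278) = 0.5134
−0.064·log₂(0.064) = 0.2538
−0.151·log₂(0.151) = 0.4118
−0.260·log₂(0.260) = 0.5053
−0.130·log₂(0.130) = 0.3826
Sum ≈ 2.4292 → 2.429 bits.

2.429 bits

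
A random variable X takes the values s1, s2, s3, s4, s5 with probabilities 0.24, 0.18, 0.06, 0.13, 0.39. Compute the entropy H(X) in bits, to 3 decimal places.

H = −Σ pᵢ log₂ pᵢ.
−0.24·log₂(0.24) = 0.4941
−0.18·log₂(0.18) = 0.4453
−0.06·log₂(0.06) = 0.2435
−0.13·log₂(0.13) = 0.3826
−0.39·log₂(0.39) = 0.5298
Sum ≈ 2.0954 → 2.095 bits.

2.095 bits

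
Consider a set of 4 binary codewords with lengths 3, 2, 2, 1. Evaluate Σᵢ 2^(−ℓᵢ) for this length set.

1.125

With common denominator 2^3 = 8: Σ 2^(−ℓᵢ) = 1/8 + 2/8 + 2/8 + 4/8 = 9/8 = 1.125.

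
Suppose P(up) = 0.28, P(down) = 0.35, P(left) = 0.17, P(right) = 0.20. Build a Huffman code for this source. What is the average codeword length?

Repeatedly combine the two least-probable nodes; the expected code length is the sum of the merged weights.
merge 17/100 + 1/5 → 37/100
merge 7/25 + 7/20 → 63/100
merge 37/100 + 63/100 → 1
L = 37/100 + 63/100 + 1 = 2 bits/symbol.

2 bits/symbol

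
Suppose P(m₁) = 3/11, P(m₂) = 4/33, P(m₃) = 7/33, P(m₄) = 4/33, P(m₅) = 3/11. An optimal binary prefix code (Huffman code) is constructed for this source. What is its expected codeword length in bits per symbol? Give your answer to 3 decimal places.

Repeatedly combine the two least-probable nodes; the expected code length is the sum of the merged weights.
merge 4/33 + 4/33 → 8/33
merge 7/33 + 8/33 → 5/11
merge 3/11 + 3/11 → 6/11
merge 5/11 + 6/11 → 1
L = 8/33 + 5/11 + 6/11 + 1 = 74/33 ≈ 2.242 bits/symbol.

2.242 bits/symbol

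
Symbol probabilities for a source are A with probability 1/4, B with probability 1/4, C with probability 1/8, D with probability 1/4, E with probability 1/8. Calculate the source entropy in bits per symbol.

2.25 bits

Each probability is a power of 1/2, so log₂(1/p) is an integer.
H = Σ p·log₂(1/p) = 1/4·2 + 1/4·2 + 1/8·3 + 1/4·2 + 1/8·3 = 2.25 bits.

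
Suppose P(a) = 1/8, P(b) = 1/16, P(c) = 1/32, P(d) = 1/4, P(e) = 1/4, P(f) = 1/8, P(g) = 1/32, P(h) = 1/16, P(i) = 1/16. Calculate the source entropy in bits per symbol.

Each probability is a power of 1/2, so log₂(1/p) is an integer.
H = Σ p·log₂(1/p) = 1/8·3 + 1/16·4 + 1/32·5 + 1/4·2 + 1/4·2 + 1/8·3 + 1/32·5 + 1/16·4 + 1/16·4 = 2.8125 bits.

2.8125 bits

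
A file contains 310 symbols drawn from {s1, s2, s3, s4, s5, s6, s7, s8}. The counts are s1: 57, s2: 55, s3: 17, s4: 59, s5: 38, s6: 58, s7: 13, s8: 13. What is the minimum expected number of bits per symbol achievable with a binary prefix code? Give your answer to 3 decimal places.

2.845 bits/symbol

Probabilities are the counts divided by 310.
Repeatedly combine the two least-probable nodes; the expected code length is the sum of the merged weights.
merge 13/310 + 13/310 → 13/155
merge 17/310 + 13/155 → 43/310
merge 19/155 + 43/310 → 81/310
merge 11/62 + 57/310 → 56/155
merge 29/155 + 59/310 → 117/310
merge 81/310 + 56/155 → 193/310
merge 117/310 + 193/310 → 1
L = 13/155 + 43/310 + 81/310 + 56/155 + 117/310 + 193/310 + 1 = 441/155 ≈ 2.845 bits/symbol.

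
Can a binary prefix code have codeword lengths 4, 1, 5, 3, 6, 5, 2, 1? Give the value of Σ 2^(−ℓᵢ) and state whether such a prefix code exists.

1.515625; no

With common denominator 2^6 = 64: Σ 2^(−ℓᵢ) = 4/64 + 32/64 + 2/64 + 8/64 + 1/64 + 2/64 + 16/64 + 32/64 = 97/64 = 1.515625.
Kraft's inequality requires Σ ≤ 1; here Σ = 1.515625 > 1, so no such prefix code exists.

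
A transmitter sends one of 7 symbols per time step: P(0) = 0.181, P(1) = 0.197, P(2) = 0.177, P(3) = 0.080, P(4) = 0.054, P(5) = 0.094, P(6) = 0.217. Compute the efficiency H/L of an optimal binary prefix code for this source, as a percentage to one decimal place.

Entropy H = −Σ p log₂ p ≈ 2.6681 bits.
Huffman merges: 27/500+2/25→67/500; 47/500+67/500→57/250; 177/1000+181/1000→179/500; 197/1000+217/1000→207/500; 57/250+179/500→293/500; 207/500+293/500→1. L = 68/25 ≈ 2.7200.
Efficiency = H/L = 2.6681/2.7200 = 98.1%.

98.1%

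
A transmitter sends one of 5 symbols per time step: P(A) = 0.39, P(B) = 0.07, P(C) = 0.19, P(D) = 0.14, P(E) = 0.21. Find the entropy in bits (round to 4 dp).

H = −Σ pᵢ log₂ pᵢ.
−0.39·log₂(0.39) = 0.5298
−0.07·log₂(0.07) = 0.2686
−0.19·log₂(0.19) = 0.4552
−0.14·log₂(0.14) = 0.3971
−0.21·log₂(0.21) = 0.4728
Sum ≈ 2.1235 → 2.1235 bits.

2.1235 bits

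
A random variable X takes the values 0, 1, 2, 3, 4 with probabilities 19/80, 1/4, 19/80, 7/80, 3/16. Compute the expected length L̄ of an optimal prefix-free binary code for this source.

Repeatedly combine the two least-probable nodes; the expected code length is the sum of the merged weights.
merge 7/80 + 3/16 → 11/40
merge 19/80 + 19/80 → 19/40
merge 1/4 + 11/40 → 21/40
merge 19/40 + 21/40 → 1
L = 11/40 + 19/40 + 21/40 + 1 = 91/40 = 2.275 bits/symbol.

2.275 bits/symbol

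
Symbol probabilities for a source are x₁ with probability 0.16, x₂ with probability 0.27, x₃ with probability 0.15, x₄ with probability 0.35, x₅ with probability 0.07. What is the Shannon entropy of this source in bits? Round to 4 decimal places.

2.1422 bits

H = −Σ pᵢ log₂ pᵢ.
−0.16·log₂(0.16) = 0.4230
−0.27·log₂(0.27) = 0.5100
−0.15·log₂(0.15) = 0.4105
−0.35·log₂(0.35) = 0.5301
−0.07·log₂(0.07) = 0.2686
Sum ≈ 2.1422 → 2.1422 bits.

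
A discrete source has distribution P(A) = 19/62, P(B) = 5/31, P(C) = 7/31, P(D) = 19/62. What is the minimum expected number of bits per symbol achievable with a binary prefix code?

Repeatedly combine the two least-probable nodes; the expected code length is the sum of the merged weights.
merge 5/31 + 7/31 → 12/31
merge 19/62 + 19/62 → 19/31
merge 12/31 + 19/31 → 1
L = 12/31 + 19/31 + 1 = 2 bits/symbol.

2 bits/symbol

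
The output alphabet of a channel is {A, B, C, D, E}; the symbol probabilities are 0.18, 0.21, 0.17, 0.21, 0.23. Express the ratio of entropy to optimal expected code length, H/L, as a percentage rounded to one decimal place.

Entropy H = −Σ p log₂ p ≈ 2.3132 bits.
Huffman merges: 17/100+9/50→7/20; 21/100+21/100→21/50; 23/100+7/20→29/50; 21/50+29/50→1. L = 47/20 ≈ 2.3500.
Efficiency = H/L = 2.3132/2.3500 = 98.4%.

98.4%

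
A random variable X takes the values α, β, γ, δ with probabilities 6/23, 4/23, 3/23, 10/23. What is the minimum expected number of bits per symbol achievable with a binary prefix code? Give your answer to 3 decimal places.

1.870 bits/symbol

Repeatedly combine the two least-probable nodes; the expected code length is the sum of the merged weights.
merge 3/23 + 4/23 → 7/23
merge 6/23 + 7/23 → 13/23
merge 10/23 + 13/23 → 1
L = 7/23 + 13/23 + 1 = 43/23 ≈ 1.870 bits/symbol.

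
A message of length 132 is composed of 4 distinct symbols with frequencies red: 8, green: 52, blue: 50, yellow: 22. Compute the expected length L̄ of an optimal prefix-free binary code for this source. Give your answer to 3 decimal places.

1.833 bits/symbol

Probabilities are the counts divided by 132.
Repeatedly combine the two least-probable nodes; the expected code length is the sum of the merged weights.
merge 2/33 + 1/6 → 5/22
merge 5/22 + 25/66 → 20/33
merge 13/33 + 20/33 → 1
L = 5/22 + 20/33 + 1 = 11/6 ≈ 1.833 bits/symbol.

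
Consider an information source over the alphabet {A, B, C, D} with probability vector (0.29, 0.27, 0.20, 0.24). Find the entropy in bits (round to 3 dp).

H = −Σ pᵢ log₂ pᵢ.
−0.29·log₂(0.29) = 0.5179
−0.27·log₂(0.27) = 0.5100
−0.20·log₂(0.20) = 0.4644
−0.24·log₂(0.24) = 0.4941
Sum ≈ 1.9864 → 1.986 bits.

1.986 bits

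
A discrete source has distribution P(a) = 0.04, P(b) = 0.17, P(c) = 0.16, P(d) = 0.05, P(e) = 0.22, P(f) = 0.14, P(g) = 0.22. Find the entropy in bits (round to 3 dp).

2.618 bits

H = −Σ pᵢ log₂ pᵢ.
−0.04·log₂(0.04) = 0.1858
−0.17·log₂(0.17) = 0.4346
−0.16·log₂(0.16) = 0.4230
−0.05·log₂(0.05) = 0.2161
−0.22·log₂(0.22) = 0.4806
−0.14·log₂(0.14) = 0.3971
−0.22·log₂(0.22) = 0.4806
Sum ≈ 2.6177 → 2.618 bits.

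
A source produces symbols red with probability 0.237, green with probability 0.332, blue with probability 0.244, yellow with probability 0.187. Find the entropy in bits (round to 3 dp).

H = −Σ pᵢ log₂ pᵢ.
−0.237·log₂(0.237) = 0.4923
−0.332·log₂(0.332) = 0.5281
−0.244·log₂(0.244) = 0.4966
−0.187·log₂(0.187) = 0.4523
Sum ≈ 1.9693 → 1.969 bits.

1.969 bits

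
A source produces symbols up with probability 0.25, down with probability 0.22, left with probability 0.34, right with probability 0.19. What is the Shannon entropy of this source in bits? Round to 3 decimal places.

1.965 bits

H = −Σ pᵢ log₂ pᵢ.
−0.25·log₂(0.25) = 0.5000
−0.22·log₂(0.22) = 0.4806
−0.34·log₂(0.34) = 0.5292
−0.19·log₂(0.19) = 0.4552
Sum ≈ 1.9650 → 1.965 bits.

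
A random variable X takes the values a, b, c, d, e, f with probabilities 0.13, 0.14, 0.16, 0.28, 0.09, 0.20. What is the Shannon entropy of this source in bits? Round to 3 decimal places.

H = −Σ pᵢ log₂ pᵢ.
−0.13·log₂(0.13) = 0.3826
−0.14·log₂(0.14) = 0.3971
−0.16·log₂(0.16) = 0.4230
−0.28·log₂(0.28) = 0.5142
−0.09·log₂(0.09) = 0.3127
−0.20·log₂(0.20) = 0.4644
Sum ≈ 2.4940 → 2.494 bits.

2.494 bits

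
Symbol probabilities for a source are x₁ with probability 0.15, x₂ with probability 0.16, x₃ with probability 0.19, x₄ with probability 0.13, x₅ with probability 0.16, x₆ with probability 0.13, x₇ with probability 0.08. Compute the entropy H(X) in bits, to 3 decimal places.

H = −Σ pᵢ log₂ pᵢ.
−0.15·log₂(0.15) = 0.4105
−0.16·log₂(0.16) = 0.4230
−0.19·log₂(0.19) = 0.4552
−0.13·log₂(0.13) = 0.3826
−0.16·log₂(0.16) = 0.4230
−0.13·log₂(0.13) = 0.3826
−0.08·log₂(0.08) = 0.2915
Sum ≈ 2.7686 → 2.769 bits.

2.769 bits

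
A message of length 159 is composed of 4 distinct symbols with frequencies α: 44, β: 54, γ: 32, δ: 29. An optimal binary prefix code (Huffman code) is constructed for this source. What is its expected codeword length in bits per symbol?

Probabilities are the counts divided by 159.
Repeatedly combine the two least-probable nodes; the expected code length is the sum of the merged weights.
merge 29/159 + 32/159 → 61/159
merge 44/159 + 18/53 → 98/159
merge 61/159 + 98/159 → 1
L = 61/159 + 98/159 + 1 = 2 bits/symbol.

2 bits/symbol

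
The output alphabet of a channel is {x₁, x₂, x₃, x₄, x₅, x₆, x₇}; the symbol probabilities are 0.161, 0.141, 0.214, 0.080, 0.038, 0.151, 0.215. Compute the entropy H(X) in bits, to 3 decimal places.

2.658 bits

H = −Σ pᵢ log₂ pᵢ.
−0.161·log₂(0.161) = 0.4242
−0.141·log₂(0.141) = 0.3985
−0.214·log₂(0.214) = 0.4760
−0.080·log₂(0.080) = 0.2915
−0.038·log₂(0.038) = 0.1793
−0.151·log₂(0.151) = 0.4118
−0.215·log₂(0.215) = 0.4768
Sum ≈ 2.6581 → 2.658 bits.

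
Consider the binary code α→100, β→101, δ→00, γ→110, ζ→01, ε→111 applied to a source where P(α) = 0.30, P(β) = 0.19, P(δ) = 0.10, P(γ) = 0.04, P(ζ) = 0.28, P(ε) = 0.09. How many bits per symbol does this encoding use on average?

2.62 bits/symbol

L̄ = Σ pᵢ·ℓᵢ = 0.30·3 + 0.19·3 + 0.10·2 + 0.04·3 + 0.28·2 + 0.09·3 = 2.62 bits/symbol.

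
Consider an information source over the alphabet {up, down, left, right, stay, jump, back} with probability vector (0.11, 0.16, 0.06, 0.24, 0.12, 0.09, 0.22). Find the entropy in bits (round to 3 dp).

H = −Σ pᵢ log₂ pᵢ.
−0.11·log₂(0.11) = 0.3503
−0.16·log₂(0.16) = 0.4230
−0.06·log₂(0.06) = 0.2435
−0.24·log₂(0.24) = 0.4941
−0.12·log₂(0.12) = 0.3671
−0.09·log₂(0.09) = 0.3127
−0.22·log₂(0.22) = 0.4806
Sum ≈ 2.6713 → 2.671 bits.

2.671 bits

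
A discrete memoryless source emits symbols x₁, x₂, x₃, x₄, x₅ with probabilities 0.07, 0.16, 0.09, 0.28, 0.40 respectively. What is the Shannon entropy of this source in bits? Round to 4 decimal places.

H = −Σ pᵢ log₂ pᵢ.
−0.07·log₂(0.07) = 0.2686
−0.16·log₂(0.16) = 0.4230
−0.09·log₂(0.09) = 0.3127
−0.28·log₂(0.28) = 0.5142
−0.40·log₂(0.40) = 0.5288
Sum ≈ 2.0472 → 2.0472 bits.

2.0472 bits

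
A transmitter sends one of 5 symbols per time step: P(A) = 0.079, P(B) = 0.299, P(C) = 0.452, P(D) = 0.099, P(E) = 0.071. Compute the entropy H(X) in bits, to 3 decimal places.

H = −Σ pᵢ log₂ pᵢ.
−0.079·log₂(0.079) = 0.2893
−0.299·log₂(0.299) = 0.5208
−0.452·log₂(0.452) = 0.5178
−0.099·log₂(0.099) = 0.3303
−0.071·log₂(0.071) = 0.2709
Sum ≈ 1.9291 → 1.929 bits.

1.929 bits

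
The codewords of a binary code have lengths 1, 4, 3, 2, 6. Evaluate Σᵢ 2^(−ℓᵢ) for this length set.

0.953125

With common denominator 2^6 = 64: Σ 2^(−ℓᵢ) = 32/64 + 4/64 + 8/64 + 16/64 + 1/64 = 61/64 = 0.953125.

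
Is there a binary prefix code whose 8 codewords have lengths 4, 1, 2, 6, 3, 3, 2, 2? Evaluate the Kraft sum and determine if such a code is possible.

1.578125; no

With common denominator 2^6 = 64: Σ 2^(−ℓᵢ) = 4/64 + 32/64 + 16/64 + 1/64 + 8/64 + 8/64 + 16/64 + 16/64 = 101/64 = 1.578125.
Kraft's inequality requires Σ ≤ 1; here Σ = 1.578125 > 1, so no such prefix code exists.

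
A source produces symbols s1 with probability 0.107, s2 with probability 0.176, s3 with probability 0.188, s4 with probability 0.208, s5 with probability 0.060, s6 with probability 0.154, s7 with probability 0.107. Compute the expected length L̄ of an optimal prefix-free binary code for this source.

Repeatedly combine the two least-probable nodes; the expected code length is the sum of the merged weights.
merge 3/50 + 107/1000 → 167/1000
merge 107/1000 + 77/500 → 261/1000
merge 167/1000 + 22/125 → 343/1000
merge 47/250 + 26/125 → 99/250
merge 261/1000 + 343/1000 → 151/250
merge 99/250 + 151/250 → 1
L = 167/1000 + 261/1000 + 343/1000 + 99/250 + 151/250 + 1 = 2771/1000 = 2.771 bits/symbol.

2.771 bits/symbol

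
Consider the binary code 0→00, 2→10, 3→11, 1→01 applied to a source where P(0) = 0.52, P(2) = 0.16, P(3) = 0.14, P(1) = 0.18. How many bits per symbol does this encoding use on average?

L̄ = Σ pᵢ·ℓᵢ = 0.52·2 + 0.16·2 + 0.14·2 + 0.18·2 = 2 bits/symbol.

2 bits/symbol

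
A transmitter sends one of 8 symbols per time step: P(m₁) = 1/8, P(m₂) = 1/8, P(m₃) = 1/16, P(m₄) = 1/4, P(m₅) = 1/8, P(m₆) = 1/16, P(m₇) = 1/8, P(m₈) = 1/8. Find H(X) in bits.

Each probability is a power of 1/2, so log₂(1/p) is an integer.
H = Σ p·log₂(1/p) = 1/8·3 + 1/8·3 + 1/16·4 + 1/4·2 + 1/8·3 + 1/16·4 + 1/8·3 + 1/8·3 = 2.875 bits.

2.875 bits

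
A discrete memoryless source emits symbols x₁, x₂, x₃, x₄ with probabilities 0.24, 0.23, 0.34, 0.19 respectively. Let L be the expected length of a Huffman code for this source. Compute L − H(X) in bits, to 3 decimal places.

Entropy H = −Σ p log₂ p ≈ 1.9662 bits.
Huffman merges: 19/100+23/100→21/50; 6/25+17/50→29/50; 21/50+29/50→1. L = 2 ≈ 2.0000.
L − H = 2.0000 − 1.9662 = 0.034 bits.

0.034 bits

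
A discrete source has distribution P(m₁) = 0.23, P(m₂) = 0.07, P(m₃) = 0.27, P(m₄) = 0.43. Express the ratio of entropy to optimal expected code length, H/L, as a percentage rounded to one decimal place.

Entropy H = −Σ p log₂ p ≈ 1.7898 bits.
Huffman merges: 7/100+23/100→3/10; 27/100+3/10→57/100; 43/100+57/100→1. L = 187/100 ≈ 1.8700.
Efficiency = H/L = 1.7898/1.8700 = 95.7%.

95.7%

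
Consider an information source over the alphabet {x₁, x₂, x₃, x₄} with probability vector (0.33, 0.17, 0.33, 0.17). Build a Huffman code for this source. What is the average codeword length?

Repeatedly combine the two least-probable nodes; the expected code length is the sum of the merged weights.
merge 17/100 + 17/100 → 17/50
merge 33/100 + 33/100 → 33/50
merge 17/50 + 33/50 → 1
L = 17/50 + 33/50 + 1 = 2 bits/symbol.

2 bits/symbol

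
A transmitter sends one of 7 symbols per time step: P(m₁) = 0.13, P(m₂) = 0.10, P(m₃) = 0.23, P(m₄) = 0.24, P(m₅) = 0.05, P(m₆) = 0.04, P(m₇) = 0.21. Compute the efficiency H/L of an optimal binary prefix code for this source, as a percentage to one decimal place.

98.9%

Entropy H = −Σ p log₂ p ≈ 2.5713 bits.
Huffman merges: 1/25+1/20→9/100; 9/100+1/10→19/100; 13/100+19/100→8/25; 21/100+23/100→11/25; 6/25+8/25→14/25; 11/25+14/25→1. L = 13/5 ≈ 2.6000.
Efficiency = H/L = 2.5713/2.6000 = 98.9%.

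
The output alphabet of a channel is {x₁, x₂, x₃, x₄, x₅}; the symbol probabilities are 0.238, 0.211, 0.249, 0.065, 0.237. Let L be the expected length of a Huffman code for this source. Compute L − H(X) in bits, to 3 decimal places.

0.061 bits

Entropy H = −Σ p log₂ p ≈ 2.2145 bits.
Huffman merges: 13/200+211/1000→69/250; 237/1000+119/500→19/40; 249/1000+69/250→21/40; 19/40+21/40→1. L = 569/250 ≈ 2.2760.
L − H = 2.2760 − 2.2145 = 0.061 bits.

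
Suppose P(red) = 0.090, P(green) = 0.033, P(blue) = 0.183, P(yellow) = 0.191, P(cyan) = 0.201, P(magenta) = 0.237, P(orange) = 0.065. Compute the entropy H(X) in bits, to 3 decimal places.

H = −Σ pᵢ log₂ pᵢ.
−0.090·log₂(0.090) = 0.3127
−0.033·log₂(0.033) = 0.1624
−0.183·log₂(0.183) = 0.4484
−0.191·log₂(0.191) = 0.4562
−0.201·log₂(0.201) = 0.4653
−0.237·log₂(0.237) = 0.4923
−0.065·log₂(0.065) = 0.2563
Sum ≈ 2.5934 → 2.593 bits.

2.593 bits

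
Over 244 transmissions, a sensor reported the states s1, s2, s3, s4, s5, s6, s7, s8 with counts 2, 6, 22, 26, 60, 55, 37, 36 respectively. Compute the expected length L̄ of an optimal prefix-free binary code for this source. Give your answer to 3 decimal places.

Probabilities are the counts divided by 244.
Repeatedly combine the two least-probable nodes; the expected code length is the sum of the merged weights.
merge 1/122 + 3/122 → 2/61
merge 2/61 + 11/122 → 15/122
merge 13/122 + 15/122 → 14/61
merge 9/61 + 37/244 → 73/244
merge 55/244 + 14/61 → 111/244
merge 15/61 + 73/244 → 133/244
merge 111/244 + 133/244 → 1
L = 2/61 + 15/122 + 14/61 + 73/244 + 111/244 + 133/244 + 1 = 655/244 ≈ 2.684 bits/symbol.

2.684 bits/symbol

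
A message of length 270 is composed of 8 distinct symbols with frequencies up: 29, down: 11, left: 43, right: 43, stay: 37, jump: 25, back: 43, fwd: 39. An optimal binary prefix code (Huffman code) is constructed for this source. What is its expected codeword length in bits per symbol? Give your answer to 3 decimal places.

2.974 bits/symbol

Probabilities are the counts divided by 270.
Repeatedly combine the two least-probable nodes; the expected code length is the sum of the merged weights.
merge 11/270 + 5/54 → 2/15
merge 29/270 + 2/15 → 13/54
merge 37/270 + 13/90 → 38/135
merge 43/270 + 43/270 → 43/135
merge 43/270 + 13/54 → 2/5
merge 38/135 + 43/135 → 3/5
merge 2/5 + 3/5 → 1
L = 2/15 + 13/54 + 38/135 + 43/135 + 2/5 + 3/5 + 1 = 803/270 ≈ 2.974 bits/symbol.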